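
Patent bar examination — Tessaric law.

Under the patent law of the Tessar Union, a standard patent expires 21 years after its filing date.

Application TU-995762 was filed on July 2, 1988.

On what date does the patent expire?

Filing date + 21 years → 2 July 2009.

2009-07-02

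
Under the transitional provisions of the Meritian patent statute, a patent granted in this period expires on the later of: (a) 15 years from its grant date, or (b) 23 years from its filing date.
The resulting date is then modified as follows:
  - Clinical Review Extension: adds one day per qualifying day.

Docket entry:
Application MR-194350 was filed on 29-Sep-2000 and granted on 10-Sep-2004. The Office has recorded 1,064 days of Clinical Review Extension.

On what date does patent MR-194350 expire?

(a) grant + 15 years → 10 September 2019.
(b) filing + 23 years → 29 September 2023.
Later of the two: 29 September 2023.
Clinical Review Extension: +1064 days → 28 August 2026.

August 28, 2026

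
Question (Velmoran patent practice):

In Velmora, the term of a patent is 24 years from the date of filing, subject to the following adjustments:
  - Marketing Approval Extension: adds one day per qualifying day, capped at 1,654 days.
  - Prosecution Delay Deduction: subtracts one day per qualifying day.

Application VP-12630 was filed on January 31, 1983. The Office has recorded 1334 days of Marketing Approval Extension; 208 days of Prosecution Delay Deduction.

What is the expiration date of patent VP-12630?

March 2, 2010

Base term: filing date + 24 years → 31 January 2007.
Marketing Approval Extension: 1334 days (within the 1654-day cap) → +1334 days → 26 September 2010.
Prosecution Delay Deduction: −208 days → 2 March 2010.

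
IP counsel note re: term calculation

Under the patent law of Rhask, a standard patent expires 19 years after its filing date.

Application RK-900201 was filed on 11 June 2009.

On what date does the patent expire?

Filing date + 19 years → 11 June 2028.

June 11, 2028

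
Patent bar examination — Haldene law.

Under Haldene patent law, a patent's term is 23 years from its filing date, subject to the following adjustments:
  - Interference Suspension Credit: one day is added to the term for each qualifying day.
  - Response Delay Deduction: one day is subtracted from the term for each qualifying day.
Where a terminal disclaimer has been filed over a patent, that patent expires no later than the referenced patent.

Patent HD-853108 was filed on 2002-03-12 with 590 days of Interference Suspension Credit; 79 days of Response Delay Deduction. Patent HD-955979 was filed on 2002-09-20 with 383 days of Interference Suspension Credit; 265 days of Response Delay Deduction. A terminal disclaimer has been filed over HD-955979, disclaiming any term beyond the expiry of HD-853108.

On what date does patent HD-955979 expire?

January 16, 2026

Natural term of HD-955979:
  Base: filing + 23 years → 20 September 2025.
  Interference Suspension Credit: +383 days → 8 October 2026.
  Response Delay Deduction: −265 days → 16 January 2026.
Expiry of referenced patent HD-853108:
  Base: filing + 23 years → 12 March 2025.
  Interference Suspension Credit: +590 days → 23 October 2026.
  Response Delay Deduction: −79 days → 5 August 2026.
Terminal disclaimer: HD-955979 expires on the earlier of 16 January 2026 and 5 August 2026.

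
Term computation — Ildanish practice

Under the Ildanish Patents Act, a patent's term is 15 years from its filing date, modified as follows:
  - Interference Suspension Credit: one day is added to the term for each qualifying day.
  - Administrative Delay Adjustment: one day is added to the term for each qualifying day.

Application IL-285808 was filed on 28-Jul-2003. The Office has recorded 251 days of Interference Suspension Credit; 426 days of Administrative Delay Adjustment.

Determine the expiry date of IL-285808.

Base term: filing date + 15 years → 28 July 2018.
Interference Suspension Credit: +251 days → 5 April 2019.
Administrative Delay Adjustment: +426 days → 4 June 2020.

2020-06-04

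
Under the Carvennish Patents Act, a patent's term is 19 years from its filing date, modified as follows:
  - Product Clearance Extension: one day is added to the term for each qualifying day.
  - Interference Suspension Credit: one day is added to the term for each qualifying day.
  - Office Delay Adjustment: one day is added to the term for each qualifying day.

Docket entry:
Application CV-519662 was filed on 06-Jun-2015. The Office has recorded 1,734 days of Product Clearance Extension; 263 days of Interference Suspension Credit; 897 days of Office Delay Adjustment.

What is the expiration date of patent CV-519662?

Base term: filing date + 19 years → 6 June 2034.
Product Clearance Extension: +1734 days → 6 March 2039.
Interference Suspension Credit: +263 days → 24 November 2039.
Office Delay Adjustment: +897 days → 9 May 2042.

May 9, 2042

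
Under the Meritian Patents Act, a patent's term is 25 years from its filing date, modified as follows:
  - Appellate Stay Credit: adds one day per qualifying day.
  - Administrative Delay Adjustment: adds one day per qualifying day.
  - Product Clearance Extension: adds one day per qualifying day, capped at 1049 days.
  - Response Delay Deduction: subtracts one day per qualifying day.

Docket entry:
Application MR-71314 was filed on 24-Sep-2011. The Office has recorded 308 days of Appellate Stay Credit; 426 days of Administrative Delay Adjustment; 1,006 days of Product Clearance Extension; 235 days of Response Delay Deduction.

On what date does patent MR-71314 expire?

2040-11-07

Base term: filing date + 25 years → 24 September 2036.
Appellate Stay Credit: +308 days → 29 July 2037.
Administrative Delay Adjustment: +426 days → 28 September 2038.
Product Clearance Extension: 1006 days (within the 1049-day cap) → +1006 days → 30 June 2041.
Response Delay Deduction: −235 days → 7 November 2040.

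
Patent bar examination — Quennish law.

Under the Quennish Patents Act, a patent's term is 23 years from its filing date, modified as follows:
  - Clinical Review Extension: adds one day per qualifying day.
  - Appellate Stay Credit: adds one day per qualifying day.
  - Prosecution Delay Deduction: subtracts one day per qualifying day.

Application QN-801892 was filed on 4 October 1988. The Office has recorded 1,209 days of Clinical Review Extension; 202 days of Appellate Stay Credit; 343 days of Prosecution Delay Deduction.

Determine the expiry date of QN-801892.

Base term: filing date + 23 years → 4 October 2011.
Clinical Review Extension: +1209 days → 25 January 2015.
Appellate Stay Credit: +202 days → 15 August 2015.
Prosecution Delay Deduction: −343 days → 6 September 2014.

2014-09-06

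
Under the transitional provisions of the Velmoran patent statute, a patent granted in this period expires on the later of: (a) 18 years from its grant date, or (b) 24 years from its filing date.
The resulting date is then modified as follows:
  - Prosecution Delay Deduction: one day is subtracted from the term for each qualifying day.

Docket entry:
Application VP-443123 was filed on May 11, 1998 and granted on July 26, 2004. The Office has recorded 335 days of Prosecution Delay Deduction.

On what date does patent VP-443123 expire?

2021-08-25

(a) grant + 18 years → 26 July 2022.
(b) filing + 24 years → 11 May 2022.
Later of the two: 26 July 2022.
Prosecution Delay Deduction: −335 days → 25 August 2021.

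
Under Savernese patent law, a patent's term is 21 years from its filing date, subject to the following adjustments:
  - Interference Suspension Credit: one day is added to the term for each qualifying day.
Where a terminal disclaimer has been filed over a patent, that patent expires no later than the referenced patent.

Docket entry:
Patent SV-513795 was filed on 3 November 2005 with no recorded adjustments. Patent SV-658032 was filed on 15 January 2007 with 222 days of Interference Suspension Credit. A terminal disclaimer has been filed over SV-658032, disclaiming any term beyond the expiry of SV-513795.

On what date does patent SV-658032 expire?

Natural term of SV-658032:
  Base: filing + 21 years → 15 January 2028.
  Interference Suspension Credit: +222 days → 24 August 2028.
Expiry of referenced patent SV-513795:
  Base: filing + 21 years → 3 November 2026.
Terminal disclaimer: SV-658032 expires on the earlier of 24 August 2028 and 3 November 2026.

November 3, 2026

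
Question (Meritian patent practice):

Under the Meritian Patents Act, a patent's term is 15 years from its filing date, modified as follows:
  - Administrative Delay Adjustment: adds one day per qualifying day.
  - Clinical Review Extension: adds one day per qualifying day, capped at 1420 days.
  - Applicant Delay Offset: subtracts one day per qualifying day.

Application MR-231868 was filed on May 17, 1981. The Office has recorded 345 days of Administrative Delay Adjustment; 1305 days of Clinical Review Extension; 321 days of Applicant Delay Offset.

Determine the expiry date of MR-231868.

2000-01-06

Base term: filing date + 15 years → 17 May 1996.
Administrative Delay Adjustment: +345 days → 27 April 1997.
Clinical Review Extension: 1305 days (within the 1420-day cap) → +1305 days → 22 November 2000.
Applicant Delay Offset: −321 days → 6 January 2000.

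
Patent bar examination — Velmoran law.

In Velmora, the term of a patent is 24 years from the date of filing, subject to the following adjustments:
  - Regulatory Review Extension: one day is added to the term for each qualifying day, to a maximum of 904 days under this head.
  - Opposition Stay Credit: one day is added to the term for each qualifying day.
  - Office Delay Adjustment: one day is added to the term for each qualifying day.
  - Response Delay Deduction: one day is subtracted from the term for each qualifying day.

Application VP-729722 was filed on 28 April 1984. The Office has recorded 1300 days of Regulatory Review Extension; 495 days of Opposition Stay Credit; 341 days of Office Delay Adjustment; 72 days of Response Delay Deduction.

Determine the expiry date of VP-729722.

Base term: filing date + 24 years → 28 April 2008.
Regulatory Review Extension: 1300 days claimed exceeds the 904-day cap, so +904 days → 19 October 2010.
Opposition Stay Credit: +495 days → 26 February 2012.
Office Delay Adjustment: +341 days → 1 February 2013.
Response Delay Deduction: −72 days → 21 November 2012.

2012-11-21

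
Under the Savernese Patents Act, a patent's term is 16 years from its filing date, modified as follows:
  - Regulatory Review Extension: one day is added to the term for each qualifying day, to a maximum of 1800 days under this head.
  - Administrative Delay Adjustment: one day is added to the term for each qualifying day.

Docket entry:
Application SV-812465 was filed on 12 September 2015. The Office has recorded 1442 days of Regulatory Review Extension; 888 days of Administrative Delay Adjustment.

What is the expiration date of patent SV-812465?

2038-01-28

Base term: filing date + 16 years → 12 September 2031.
Regulatory Review Extension: 1442 days (within the 1800-day cap) → +1442 days → 24 August 2035.
Administrative Delay Adjustment: +888 days → 28 January 2038.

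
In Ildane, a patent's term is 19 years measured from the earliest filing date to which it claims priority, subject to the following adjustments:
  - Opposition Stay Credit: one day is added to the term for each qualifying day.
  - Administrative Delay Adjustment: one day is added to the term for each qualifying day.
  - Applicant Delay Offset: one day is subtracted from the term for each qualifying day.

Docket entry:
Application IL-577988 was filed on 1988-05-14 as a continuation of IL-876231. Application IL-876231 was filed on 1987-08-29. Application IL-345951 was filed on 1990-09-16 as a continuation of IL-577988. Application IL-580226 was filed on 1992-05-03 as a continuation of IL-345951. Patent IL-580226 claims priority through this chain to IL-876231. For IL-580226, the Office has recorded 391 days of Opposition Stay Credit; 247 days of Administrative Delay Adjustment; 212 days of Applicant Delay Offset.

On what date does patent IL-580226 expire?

Earliest priority filing: 29 August 1987.
Base term: 29 August 1987 + 19 years → 29 August 2006.
Opposition Stay Credit: +391 days → 24 September 2007.
Administrative Delay Adjustment: +247 days → 28 May 2008.
Applicant Delay Offset: −212 days → 29 October 2007.

October 29, 2007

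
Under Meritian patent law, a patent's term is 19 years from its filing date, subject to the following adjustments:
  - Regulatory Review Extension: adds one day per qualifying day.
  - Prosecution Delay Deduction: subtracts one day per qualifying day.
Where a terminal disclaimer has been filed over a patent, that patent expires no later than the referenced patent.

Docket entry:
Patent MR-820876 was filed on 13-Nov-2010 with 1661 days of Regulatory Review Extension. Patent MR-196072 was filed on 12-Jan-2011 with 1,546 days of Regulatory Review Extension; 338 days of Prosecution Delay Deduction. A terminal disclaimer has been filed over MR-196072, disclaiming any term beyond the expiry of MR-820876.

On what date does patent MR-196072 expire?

May 4, 2033

Natural term of MR-196072:
  Base: filing + 19 years → 12 January 2030.
  Regulatory Review Extension: +1546 days → 7 April 2034.
  Prosecution Delay Deduction: −338 days → 4 May 2033.
Expiry of referenced patent MR-820876:
  Base: filing + 19 years → 13 November 2029.
  Regulatory Review Extension: +1661 days → 1 June 2034.
Terminal disclaimer: MR-196072 expires on the earlier of 4 May 2033 and 1 June 2034.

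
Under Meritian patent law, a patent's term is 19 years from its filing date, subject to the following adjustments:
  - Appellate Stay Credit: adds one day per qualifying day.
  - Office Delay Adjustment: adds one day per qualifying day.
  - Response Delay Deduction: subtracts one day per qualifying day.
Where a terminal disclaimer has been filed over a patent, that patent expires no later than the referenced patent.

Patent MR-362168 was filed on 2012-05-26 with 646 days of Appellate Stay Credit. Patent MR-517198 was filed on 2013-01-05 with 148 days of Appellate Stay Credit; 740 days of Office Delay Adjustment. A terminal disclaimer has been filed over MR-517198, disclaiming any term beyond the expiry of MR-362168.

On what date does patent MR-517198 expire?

March 2, 2033

Natural term of MR-517198:
  Base: filing + 19 years → 5 January 2032.
  Appellate Stay Credit: +148 days → 1 June 2032.
  Office Delay Adjustment: +740 days → 11 June 2034.
Expiry of referenced patent MR-362168:
  Base: filing + 19 years → 26 May 2031.
  Appellate Stay Credit: +646 days → 2 March 2033.
Terminal disclaimer: MR-517198 expires on the earlier of 11 June 2034 and 2 March 2033.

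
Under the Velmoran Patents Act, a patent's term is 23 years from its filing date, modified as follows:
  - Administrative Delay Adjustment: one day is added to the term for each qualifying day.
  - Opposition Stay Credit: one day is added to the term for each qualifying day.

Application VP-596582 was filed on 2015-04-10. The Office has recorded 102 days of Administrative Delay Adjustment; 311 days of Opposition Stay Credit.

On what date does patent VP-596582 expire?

Base term: filing date + 23 years → 10 April 2038.
Administrative Delay Adjustment: +102 days → 21 July 2038.
Opposition Stay Credit: +311 days → 28 May 2039.

2039-05-28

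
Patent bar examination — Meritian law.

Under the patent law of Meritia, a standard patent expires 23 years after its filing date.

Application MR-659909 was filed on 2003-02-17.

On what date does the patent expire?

2026-02-17

Filing date + 23 years → 17 February 2026.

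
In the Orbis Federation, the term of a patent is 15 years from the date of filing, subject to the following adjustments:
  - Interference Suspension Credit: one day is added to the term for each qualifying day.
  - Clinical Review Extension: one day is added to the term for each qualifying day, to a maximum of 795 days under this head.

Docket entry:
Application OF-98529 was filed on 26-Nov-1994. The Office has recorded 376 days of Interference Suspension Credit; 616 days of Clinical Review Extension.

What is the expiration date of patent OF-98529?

Base term: filing date + 15 years → 26 November 2009.
Interference Suspension Credit: +376 days → 7 December 2010.
Clinical Review Extension: 616 days (within the 795-day cap) → +616 days → 14 August 2012.

2012-08-14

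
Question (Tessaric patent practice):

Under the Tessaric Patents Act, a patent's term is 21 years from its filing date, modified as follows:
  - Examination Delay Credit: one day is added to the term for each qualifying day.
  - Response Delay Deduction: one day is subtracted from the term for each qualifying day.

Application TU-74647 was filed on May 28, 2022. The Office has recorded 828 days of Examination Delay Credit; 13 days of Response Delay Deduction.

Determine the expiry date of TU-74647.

Base term: filing date + 21 years → 28 May 2043.
Examination Delay Credit: +828 days → 2 September 2045.
Response Delay Deduction: −13 days → 20 August 2045.

August 20, 2045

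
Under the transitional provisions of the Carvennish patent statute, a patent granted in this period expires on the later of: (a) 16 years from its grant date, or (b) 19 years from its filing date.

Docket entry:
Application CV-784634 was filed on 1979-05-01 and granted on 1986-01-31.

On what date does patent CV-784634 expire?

January 31, 2002

(a) grant + 16 years → 31 January 2002.
(b) filing + 19 years → 1 May 1998.
Later of the two: 31 January 2002.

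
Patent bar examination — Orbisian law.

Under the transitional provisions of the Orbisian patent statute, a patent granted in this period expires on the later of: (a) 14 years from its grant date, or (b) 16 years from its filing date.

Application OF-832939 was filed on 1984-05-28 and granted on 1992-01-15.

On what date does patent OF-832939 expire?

(a) grant + 14 years → 15 January 2006.
(b) filing + 16 years → 28 May 2000.
Later of the two: 15 January 2006.

2006-01-15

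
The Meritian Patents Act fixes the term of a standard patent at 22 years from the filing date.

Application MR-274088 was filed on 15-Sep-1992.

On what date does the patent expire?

Filing date + 22 years → 15 September 2014.

September 15, 2014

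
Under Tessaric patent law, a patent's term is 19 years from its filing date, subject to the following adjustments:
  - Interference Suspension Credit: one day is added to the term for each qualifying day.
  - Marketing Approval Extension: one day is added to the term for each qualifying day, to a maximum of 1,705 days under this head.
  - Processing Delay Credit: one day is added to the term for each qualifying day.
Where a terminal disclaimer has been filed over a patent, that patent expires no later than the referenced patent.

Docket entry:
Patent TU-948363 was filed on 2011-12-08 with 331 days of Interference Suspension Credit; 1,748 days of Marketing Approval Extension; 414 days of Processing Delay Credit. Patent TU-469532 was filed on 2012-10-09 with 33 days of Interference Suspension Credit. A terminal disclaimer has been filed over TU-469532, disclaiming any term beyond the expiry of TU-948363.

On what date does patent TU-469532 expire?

Natural term of TU-469532:
  Base: filing + 19 years → 9 October 2031.
  Interference Suspension Credit: +33 days → 11 November 2031.
Expiry of referenced patent TU-948363:
  Base: filing + 19 years → 8 December 2030.
  Interference Suspension Credit: +331 days → 4 November 2031.
  Marketing Approval Extension: 1748 days claimed exceeds the 1705-day cap, so +1705 days → 5 July 2036.
  Processing Delay Credit: +414 days → 23 August 2037.
Terminal disclaimer: TU-469532 expires on the earlier of 11 November 2031 and 23 August 2037.

2031-11-11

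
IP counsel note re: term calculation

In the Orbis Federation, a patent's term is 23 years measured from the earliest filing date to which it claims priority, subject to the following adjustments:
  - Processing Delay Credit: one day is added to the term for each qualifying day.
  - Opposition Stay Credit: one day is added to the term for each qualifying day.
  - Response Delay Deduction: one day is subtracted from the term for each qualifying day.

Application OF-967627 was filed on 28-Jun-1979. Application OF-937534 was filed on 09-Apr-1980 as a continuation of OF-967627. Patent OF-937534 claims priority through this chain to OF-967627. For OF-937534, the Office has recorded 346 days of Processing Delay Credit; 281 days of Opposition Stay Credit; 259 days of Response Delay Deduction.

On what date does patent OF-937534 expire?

Earliest priority filing: 28 June 1979.
Base term: 28 June 1979 + 23 years → 28 June 2002.
Processing Delay Credit: +346 days → 9 June 2003.
Opposition Stay Credit: +281 days → 16 March 2004.
Response Delay Deduction: −259 days → 1 July 2003.

July 1, 2003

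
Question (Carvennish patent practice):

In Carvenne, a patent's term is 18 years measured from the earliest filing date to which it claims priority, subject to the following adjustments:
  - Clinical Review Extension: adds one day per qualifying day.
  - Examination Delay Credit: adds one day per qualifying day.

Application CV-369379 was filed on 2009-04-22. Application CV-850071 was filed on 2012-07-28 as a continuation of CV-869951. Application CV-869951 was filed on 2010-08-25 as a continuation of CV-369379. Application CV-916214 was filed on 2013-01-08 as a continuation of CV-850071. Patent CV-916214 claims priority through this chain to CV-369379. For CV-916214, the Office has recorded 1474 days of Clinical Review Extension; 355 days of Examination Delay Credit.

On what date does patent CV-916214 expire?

April 24, 2032

Earliest priority filing: 22 April 2009.
Base term: 22 April 2009 + 18 years → 22 April 2027.
Clinical Review Extension: +1474 days → 5 May 2031.
Examination Delay Credit: +355 days → 24 April 2032.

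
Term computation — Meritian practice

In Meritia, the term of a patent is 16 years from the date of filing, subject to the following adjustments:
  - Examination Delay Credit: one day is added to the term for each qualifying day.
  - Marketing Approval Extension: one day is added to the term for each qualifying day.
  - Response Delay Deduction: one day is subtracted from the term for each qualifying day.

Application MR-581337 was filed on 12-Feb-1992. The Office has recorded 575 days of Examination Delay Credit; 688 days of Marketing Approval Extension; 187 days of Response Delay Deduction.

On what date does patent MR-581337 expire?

Base term: filing date + 16 years → 12 February 2008.
Examination Delay Credit: +575 days → 9 September 2009.
Marketing Approval Extension: +688 days → 29 July 2011.
Response Delay Deduction: −187 days → 23 January 2011.

2011-01-23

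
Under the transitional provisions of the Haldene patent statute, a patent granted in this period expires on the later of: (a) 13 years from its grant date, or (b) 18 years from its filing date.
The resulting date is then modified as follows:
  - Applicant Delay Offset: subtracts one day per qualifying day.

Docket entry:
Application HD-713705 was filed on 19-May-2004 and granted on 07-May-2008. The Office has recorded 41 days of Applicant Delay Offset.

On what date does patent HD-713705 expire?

2022-04-08

(a) grant + 13 years → 7 May 2021.
(b) filing + 18 years → 19 May 2022.
Later of the two: 19 May 2022.
Applicant Delay Offset: −41 days → 8 April 2022.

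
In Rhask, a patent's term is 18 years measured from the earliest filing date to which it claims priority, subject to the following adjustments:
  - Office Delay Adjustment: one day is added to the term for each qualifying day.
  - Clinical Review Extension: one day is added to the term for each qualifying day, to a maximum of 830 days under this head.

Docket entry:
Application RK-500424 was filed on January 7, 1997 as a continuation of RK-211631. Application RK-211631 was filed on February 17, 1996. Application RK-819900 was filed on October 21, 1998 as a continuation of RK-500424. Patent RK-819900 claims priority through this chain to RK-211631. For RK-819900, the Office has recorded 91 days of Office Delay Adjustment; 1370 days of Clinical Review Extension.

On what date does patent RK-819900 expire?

August 26, 2016

Earliest priority filing: 17 February 1996.
Base term: 17 February 1996 + 18 years → 17 February 2014.
Office Delay Adjustment: +91 days → 19 May 2014.
Clinical Review Extension: 1370 days claimed exceeds the 830-day cap, so +830 days → 26 August 2016.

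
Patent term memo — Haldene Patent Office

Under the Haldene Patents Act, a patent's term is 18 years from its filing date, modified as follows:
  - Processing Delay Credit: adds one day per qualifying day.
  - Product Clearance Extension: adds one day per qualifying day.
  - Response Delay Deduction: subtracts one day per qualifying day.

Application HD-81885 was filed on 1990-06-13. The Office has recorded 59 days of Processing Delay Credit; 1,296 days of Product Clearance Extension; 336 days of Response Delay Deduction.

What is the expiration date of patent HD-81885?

Base term: filing date + 18 years → 13 June 2008.
Processing Delay Credit: +59 days → 11 August 2008.
Product Clearance Extension: +1296 days → 28 February 2012.
Response Delay Deduction: −336 days → 29 March 2011.

2011-03-29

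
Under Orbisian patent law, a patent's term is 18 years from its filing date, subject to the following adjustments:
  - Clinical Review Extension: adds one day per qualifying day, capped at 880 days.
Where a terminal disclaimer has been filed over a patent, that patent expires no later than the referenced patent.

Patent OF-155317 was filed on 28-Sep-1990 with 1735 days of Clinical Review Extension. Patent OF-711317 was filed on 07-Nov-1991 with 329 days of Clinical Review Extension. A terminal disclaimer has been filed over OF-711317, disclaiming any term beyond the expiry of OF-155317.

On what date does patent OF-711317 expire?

Natural term of OF-711317:
  Base: filing + 18 years → 7 November 2009.
  Clinical Review Extension: 329 days (within the 880-day cap) → +329 days → 2 October 2010.
Expiry of referenced patent OF-155317:
  Base: filing + 18 years → 28 September 2008.
  Clinical Review Extension: 1735 days claimed exceeds the 880-day cap, so +880 days → 25 February 2011.
Terminal disclaimer: OF-711317 expires on the earlier of 2 October 2010 and 25 February 2011.

2010-10-02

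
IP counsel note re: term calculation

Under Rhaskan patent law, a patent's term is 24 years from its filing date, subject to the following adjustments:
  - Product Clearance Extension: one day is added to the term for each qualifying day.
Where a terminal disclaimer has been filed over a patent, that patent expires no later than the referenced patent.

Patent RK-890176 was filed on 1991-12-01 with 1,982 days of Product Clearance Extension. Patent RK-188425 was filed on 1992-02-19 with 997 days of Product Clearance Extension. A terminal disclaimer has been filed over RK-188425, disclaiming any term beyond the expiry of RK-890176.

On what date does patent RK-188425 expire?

2018-11-12

Natural term of RK-188425:
  Base: filing + 24 years → 19 February 2016.
  Product Clearance Extension: +997 days → 12 November 2018.
Expiry of referenced patent RK-890176:
  Base: filing + 24 years → 1 December 2015.
  Product Clearance Extension: +1982 days → 5 May 2021.
Terminal disclaimer: RK-188425 expires on the earlier of 12 November 2018 and 5 May 2021.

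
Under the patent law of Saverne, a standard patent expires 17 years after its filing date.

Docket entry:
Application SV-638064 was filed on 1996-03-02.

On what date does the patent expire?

Filing date + 17 years → 2 March 2013.

March 2, 2013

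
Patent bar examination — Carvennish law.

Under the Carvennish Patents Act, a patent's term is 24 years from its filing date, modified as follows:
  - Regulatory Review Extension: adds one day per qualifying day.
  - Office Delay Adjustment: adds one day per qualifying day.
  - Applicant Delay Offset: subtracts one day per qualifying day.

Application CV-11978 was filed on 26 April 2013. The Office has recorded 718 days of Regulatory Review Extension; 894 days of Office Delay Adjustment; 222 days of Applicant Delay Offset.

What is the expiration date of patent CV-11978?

February 14, 2041

Base term: filing date + 24 years → 26 April 2037.
Regulatory Review Extension: +718 days → 14 April 2039.
Office Delay Adjustment: +894 days → 24 September 2041.
Applicant Delay Offset: −222 days → 14 February 2041.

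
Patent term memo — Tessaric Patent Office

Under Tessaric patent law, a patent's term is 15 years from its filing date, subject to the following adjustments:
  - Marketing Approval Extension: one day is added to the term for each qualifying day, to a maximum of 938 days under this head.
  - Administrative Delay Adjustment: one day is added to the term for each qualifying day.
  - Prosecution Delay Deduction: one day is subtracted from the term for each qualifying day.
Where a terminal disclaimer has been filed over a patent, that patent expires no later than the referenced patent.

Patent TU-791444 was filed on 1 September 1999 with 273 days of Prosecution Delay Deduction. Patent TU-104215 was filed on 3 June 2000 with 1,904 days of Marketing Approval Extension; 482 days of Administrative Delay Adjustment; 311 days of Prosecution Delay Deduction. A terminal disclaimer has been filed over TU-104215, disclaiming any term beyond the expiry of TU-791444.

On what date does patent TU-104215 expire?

2013-12-02

Natural term of TU-104215:
  Base: filing + 15 years → 3 June 2015.
  Marketing Approval Extension: 1904 days claimed exceeds the 938-day cap, so +938 days → 27 December 2017.
  Administrative Delay Adjustment: +482 days → 23 April 2019.
  Prosecution Delay Deduction: −311 days → 16 June 2018.
Expiry of referenced patent TU-791444:
  Base: filing + 15 years → 1 September 2014.
  Prosecution Delay Deduction: −273 days → 2 December 2013.
Terminal disclaimer: TU-104215 expires on the earlier of 16 June 2018 and 2 December 2013.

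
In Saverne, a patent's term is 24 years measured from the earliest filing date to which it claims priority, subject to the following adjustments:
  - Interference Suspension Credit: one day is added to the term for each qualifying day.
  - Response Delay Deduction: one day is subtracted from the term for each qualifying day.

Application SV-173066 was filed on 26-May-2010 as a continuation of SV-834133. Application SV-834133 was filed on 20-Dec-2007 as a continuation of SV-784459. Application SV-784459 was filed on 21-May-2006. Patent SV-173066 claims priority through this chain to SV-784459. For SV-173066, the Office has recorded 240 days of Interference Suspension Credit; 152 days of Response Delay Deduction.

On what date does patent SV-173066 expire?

August 17, 2030

Earliest priority filing: 21 May 2006.
Base term: 21 May 2006 + 24 years → 21 May 2030.
Interference Suspension Credit: +240 days → 16 January 2031.
Response Delay Deduction: −152 days → 17 August 2030.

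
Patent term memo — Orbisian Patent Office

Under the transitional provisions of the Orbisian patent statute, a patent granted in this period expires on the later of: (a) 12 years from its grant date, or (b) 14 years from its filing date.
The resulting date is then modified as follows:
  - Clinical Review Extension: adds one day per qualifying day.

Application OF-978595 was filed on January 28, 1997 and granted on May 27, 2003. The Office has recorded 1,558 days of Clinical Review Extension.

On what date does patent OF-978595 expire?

September 1, 2019

(a) grant + 12 years → 27 May 2015.
(b) filing + 14 years → 28 January 2011.
Later of the two: 27 May 2015.
Clinical Review Extension: +1558 days → 1 September 2019.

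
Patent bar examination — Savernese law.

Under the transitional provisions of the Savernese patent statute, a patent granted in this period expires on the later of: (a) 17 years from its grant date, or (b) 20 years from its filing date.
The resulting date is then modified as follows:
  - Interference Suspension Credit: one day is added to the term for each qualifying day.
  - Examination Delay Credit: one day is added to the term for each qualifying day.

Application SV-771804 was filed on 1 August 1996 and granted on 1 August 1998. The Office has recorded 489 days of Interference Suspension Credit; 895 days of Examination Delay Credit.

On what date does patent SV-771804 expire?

(a) grant + 17 years → 1 August 2015.
(b) filing + 20 years → 1 August 2016.
Later of the two: 1 August 2016.
Interference Suspension Credit: +489 days → 3 December 2017.
Examination Delay Credit: +895 days → 16 May 2020.

2020-05-16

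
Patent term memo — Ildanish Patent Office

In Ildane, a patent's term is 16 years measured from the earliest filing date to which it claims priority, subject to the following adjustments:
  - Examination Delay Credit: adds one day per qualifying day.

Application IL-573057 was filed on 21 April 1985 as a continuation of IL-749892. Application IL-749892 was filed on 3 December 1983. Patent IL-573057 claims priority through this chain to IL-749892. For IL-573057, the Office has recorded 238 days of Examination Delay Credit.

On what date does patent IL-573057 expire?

2000-07-28

Earliest priority filing: 3 December 1983.
Base term: 3 December 1983 + 16 years → 3 December 1999.
Examination Delay Credit: +238 days → 28 July 2000.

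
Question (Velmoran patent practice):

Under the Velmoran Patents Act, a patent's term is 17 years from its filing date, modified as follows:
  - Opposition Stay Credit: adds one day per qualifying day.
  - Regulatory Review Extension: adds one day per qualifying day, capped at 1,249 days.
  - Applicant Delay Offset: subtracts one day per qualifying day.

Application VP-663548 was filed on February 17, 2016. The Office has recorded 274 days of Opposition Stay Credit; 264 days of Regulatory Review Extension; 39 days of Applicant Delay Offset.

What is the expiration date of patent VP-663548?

2034-07-01

Base term: filing date + 17 years → 17 February 2033.
Opposition Stay Credit: +274 days → 18 November 2033.
Regulatory Review Extension: 264 days (within the 1249-day cap) → +264 days → 9 August 2034.
Applicant Delay Offset: −39 days → 1 July 2034.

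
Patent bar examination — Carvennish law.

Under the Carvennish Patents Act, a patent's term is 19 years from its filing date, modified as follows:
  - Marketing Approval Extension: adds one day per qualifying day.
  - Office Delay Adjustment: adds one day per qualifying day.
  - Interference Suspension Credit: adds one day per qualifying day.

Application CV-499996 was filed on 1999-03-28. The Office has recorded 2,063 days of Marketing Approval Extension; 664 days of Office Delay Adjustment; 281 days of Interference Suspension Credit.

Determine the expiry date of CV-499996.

Base term: filing date + 19 years → 28 March 2018.
Marketing Approval Extension: +2063 days → 20 November 2023.
Office Delay Adjustment: +664 days → 14 September 2025.
Interference Suspension Credit: +281 days → 22 June 2026.

2026-06-22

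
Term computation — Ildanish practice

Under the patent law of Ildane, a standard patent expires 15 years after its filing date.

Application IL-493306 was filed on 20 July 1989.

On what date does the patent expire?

July 20, 2004

Filing date + 15 years → 20 July 2004.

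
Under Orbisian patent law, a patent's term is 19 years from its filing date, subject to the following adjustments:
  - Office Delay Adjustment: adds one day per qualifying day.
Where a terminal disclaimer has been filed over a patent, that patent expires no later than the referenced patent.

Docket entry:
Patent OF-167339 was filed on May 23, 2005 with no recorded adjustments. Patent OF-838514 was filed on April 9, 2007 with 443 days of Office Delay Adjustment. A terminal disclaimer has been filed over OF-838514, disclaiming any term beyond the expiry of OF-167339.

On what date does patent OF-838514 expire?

May 23, 2024

Natural term of OF-838514:
  Base: filing + 19 years → 9 April 2026.
  Office Delay Adjustment: +443 days → 26 June 2027.
Expiry of referenced patent OF-167339:
  Base: filing + 19 years → 23 May 2024.
Terminal disclaimer: OF-838514 expires on the earlier of 26 June 2027 and 23 May 2024.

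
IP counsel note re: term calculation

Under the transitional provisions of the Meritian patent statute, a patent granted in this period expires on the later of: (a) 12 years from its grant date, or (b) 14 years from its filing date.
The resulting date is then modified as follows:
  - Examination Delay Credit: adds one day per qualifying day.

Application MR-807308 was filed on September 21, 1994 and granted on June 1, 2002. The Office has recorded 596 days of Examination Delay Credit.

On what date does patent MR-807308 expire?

(a) grant + 12 years → 1 June 2014.
(b) filing + 14 years → 21 September 2008.
Later of the two: 1 June 2014.
Examination Delay Credit: +596 days → 18 January 2016.

2016-01-18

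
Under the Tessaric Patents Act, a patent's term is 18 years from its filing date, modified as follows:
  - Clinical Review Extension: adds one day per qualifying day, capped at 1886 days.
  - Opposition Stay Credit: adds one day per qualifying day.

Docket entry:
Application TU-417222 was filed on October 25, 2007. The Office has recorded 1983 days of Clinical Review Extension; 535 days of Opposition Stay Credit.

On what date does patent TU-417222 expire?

June 11, 2032

Base term: filing date + 18 years → 25 October 2025.
Clinical Review Extension: 1983 days claimed exceeds the 1886-day cap, so +1886 days → 24 December 2030.
Opposition Stay Credit: +535 days → 11 June 2032.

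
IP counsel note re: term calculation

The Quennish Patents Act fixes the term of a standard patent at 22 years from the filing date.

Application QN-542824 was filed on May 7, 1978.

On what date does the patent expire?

Filing date + 22 years → 7 May 2000.

May 7, 2000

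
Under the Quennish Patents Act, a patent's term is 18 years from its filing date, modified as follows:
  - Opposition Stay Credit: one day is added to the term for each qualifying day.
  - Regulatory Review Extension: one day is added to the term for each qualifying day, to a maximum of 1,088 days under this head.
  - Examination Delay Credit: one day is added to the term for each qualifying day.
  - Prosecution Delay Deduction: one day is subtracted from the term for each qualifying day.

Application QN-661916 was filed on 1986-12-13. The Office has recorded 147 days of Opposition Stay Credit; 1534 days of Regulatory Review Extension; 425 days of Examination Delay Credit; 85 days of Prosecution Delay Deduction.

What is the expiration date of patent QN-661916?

Base term: filing date + 18 years → 13 December 2004.
Opposition Stay Credit: +147 days → 9 May 2005.
Regulatory Review Extension: 1534 days claimed exceeds the 1088-day cap, so +1088 days → 1 May 2008.
Examination Delay Credit: +425 days → 30 June 2009.
Prosecution Delay Deduction: −85 days → 6 April 2009.

2009-04-06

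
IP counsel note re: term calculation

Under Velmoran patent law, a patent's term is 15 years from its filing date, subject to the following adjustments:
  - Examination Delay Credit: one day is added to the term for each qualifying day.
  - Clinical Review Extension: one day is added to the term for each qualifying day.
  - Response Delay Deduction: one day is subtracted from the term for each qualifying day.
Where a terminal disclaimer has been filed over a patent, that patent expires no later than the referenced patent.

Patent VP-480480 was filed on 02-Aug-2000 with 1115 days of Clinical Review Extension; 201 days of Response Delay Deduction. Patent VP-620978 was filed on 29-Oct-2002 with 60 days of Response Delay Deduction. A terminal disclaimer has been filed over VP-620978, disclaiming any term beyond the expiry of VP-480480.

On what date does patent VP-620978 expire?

August 30, 2017

Natural term of VP-620978:
  Base: filing + 15 years → 29 October 2017.
  Response Delay Deduction: −60 days → 30 August 2017.
Expiry of referenced patent VP-480480:
  Base: filing + 15 years → 2 August 2015.
  Clinical Review Extension: +1115 days → 21 August 2018.
  Response Delay Deduction: −201 days → 1 February 2018.
Terminal disclaimer: VP-620978 expires on the earlier of 30 August 2017 and 1 February 2018.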